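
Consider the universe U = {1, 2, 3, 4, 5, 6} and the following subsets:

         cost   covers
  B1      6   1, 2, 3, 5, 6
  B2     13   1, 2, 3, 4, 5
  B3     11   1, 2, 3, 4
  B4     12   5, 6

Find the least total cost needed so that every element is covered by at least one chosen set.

17

B1, B3 cover every element at cost 6 + 11 = 17.
Any cover uses at least 2 sets; among all covering selections none totals below 17.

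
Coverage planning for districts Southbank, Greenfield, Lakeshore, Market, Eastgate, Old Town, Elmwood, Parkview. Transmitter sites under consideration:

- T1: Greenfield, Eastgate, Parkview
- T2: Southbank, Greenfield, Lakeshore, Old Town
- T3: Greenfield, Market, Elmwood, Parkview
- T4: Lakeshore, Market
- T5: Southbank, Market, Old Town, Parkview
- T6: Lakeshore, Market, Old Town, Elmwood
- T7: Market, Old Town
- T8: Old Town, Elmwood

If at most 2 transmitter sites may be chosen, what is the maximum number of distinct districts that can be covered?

7

Choosing T1, T6 covers {Greenfield, Lakeshore, Market, Eastgate, Old Town, Elmwood, Parkview} — 7 districts.
No choice of 2 transmitter sites does better; here Southbank is left uncovered.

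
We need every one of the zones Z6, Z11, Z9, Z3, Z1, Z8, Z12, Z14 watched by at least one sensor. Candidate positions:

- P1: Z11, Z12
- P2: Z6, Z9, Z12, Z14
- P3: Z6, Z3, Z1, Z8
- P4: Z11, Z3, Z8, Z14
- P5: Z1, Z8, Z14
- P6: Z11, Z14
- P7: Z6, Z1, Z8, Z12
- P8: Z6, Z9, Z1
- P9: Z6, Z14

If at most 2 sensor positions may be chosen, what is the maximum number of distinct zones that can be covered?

7

Choosing P2, P3 covers {Z6, Z9, Z3, Z1, Z8, Z12, Z14} — 7 zones.
No choice of 2 sensor positions does better; here Z11 is left uncovered.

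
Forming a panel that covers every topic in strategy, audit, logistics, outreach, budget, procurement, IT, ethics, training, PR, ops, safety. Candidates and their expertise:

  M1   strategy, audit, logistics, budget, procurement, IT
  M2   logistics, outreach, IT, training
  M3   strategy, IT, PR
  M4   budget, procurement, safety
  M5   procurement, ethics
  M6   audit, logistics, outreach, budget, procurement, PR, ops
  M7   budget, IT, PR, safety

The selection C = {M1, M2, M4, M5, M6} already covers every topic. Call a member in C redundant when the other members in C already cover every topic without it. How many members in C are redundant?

Drop M1: strategy uncovered — not redundant.
Drop M2: training uncovered — not redundant.
Drop M4: safety uncovered — not redundant.
Drop M5: ethics uncovered — not redundant.
Drop M6: PR, ops uncovered — not redundant.
None of the members in C is redundant.

0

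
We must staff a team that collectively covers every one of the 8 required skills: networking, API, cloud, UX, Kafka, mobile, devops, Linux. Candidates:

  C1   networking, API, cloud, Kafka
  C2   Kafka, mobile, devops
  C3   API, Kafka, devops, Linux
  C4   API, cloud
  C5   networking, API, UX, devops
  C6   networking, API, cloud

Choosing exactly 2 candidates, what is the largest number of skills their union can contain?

6

Choosing C1, C2 covers {networking, API, cloud, Kafka, mobile, devops} — 6 skills.
No choice of 2 candidates does better; here UX, Linux are left uncovered.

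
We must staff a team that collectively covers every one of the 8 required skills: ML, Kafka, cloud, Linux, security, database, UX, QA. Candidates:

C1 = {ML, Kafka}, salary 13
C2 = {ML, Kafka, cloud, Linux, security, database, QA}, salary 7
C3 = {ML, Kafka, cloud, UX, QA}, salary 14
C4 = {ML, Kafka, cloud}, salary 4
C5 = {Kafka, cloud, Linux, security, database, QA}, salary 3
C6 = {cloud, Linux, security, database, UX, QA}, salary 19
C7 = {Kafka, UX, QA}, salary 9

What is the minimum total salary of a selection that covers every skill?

C2, C7 cover every skill at salary 7 + 9 = 16.
Any cover uses at least 2 candidates; among all covering selections none totals below 16.

16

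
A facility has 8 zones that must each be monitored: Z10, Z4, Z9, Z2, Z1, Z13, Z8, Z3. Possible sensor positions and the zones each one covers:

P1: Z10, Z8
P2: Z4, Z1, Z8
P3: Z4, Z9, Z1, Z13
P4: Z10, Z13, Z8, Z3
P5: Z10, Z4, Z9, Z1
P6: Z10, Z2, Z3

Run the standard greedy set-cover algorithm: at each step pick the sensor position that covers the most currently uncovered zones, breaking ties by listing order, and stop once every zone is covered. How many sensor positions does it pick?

3

Pick 1: P3 covers 4 new zones (Z4, Z9, Z1, Z13).
Pick 2: P4 covers 3 new zones (Z10, Z8, Z3).
Pick 3: P6 covers 1 new zones (Z2).
Greedy uses 3 sensor positions.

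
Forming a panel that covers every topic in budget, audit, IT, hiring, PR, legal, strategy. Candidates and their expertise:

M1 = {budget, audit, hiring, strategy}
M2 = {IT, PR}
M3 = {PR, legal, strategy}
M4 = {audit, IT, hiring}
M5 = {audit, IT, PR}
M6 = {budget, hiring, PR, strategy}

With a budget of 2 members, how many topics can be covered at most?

6

Choosing M1, M2 covers {budget, audit, IT, hiring, PR, strategy} — 6 topics.
No choice of 2 members does better; here legal is left uncovered.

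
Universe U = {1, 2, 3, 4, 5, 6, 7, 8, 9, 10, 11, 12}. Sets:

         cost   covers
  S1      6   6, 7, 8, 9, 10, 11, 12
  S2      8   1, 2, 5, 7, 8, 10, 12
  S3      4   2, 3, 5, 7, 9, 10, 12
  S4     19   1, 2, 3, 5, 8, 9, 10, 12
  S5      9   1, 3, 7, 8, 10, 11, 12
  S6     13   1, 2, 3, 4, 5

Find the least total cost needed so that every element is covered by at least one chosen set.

19

S1, S6 cover every element at cost 6 + 13 = 19.
Any cover uses at least 2 sets; among all covering selections none totals below 19.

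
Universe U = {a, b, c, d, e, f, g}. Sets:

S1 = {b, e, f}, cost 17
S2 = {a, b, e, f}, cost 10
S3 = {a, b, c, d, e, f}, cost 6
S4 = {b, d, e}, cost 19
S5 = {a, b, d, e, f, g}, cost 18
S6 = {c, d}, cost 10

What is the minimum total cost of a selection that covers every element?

24

S3, S5 cover every element at cost 6 + 18 = 24.
Any cover uses at least 2 sets; among all covering selections none totals below 24.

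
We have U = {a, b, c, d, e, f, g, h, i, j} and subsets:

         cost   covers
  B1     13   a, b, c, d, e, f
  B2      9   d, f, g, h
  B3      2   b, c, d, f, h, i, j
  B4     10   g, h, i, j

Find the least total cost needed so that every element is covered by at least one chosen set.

23

B1, B4 cover every element at cost 13 + 10 = 23.
Any cover uses at least 2 sets; among all covering selections none totals below 23.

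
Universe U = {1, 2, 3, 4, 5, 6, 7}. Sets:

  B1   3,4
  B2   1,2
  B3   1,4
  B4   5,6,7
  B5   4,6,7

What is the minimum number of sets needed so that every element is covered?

B1, B2, B4 together cover {1, 2, 3, 4, 5, 6, 7} — every element.
No 2 of the 5 sets cover everything (all 10 pairs fall short), so 3 is minimum.

3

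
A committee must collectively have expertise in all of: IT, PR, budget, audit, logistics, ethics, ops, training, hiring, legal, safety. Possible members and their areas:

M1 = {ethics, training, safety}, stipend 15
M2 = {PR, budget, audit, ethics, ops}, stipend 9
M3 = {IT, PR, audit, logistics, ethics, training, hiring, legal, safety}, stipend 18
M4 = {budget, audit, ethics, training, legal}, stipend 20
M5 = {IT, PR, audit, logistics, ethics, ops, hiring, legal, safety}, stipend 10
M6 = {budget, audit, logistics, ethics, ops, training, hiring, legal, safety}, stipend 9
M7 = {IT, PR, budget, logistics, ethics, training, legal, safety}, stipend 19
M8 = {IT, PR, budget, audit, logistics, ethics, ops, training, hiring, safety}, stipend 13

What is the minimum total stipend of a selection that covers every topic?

M5, M6 cover every topic at stipend 10 + 9 = 19.
Any cover uses at least 2 members; among all covering selections none totals below 19.

19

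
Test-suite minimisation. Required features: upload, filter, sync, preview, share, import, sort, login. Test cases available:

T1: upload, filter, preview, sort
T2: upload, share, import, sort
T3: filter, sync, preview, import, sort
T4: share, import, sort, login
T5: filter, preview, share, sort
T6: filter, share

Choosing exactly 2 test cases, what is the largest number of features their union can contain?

7

Choosing T1, T4 covers {upload, filter, preview, share, import, sort, login} — 7 features.
No choice of 2 test cases does better; here sync is left uncovered.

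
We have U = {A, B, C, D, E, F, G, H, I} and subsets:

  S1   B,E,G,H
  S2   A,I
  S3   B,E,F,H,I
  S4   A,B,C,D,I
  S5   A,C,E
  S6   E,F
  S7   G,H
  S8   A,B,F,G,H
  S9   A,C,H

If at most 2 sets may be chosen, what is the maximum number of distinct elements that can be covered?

8

Choosing S1, S4 covers {A, B, C, D, E, G, H, I} — 8 elements.
No choice of 2 sets does better; here F is left uncovered.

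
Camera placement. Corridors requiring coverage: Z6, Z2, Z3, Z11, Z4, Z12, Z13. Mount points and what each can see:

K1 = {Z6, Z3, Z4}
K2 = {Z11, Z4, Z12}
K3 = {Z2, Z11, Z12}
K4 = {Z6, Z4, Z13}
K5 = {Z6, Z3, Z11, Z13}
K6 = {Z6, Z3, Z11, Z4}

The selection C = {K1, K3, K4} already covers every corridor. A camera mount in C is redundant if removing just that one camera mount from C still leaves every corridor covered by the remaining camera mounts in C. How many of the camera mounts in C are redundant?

0

Drop K1: Z3 uncovered — not redundant.
Drop K3: Z2, Z11, Z12 uncovered — not redundant.
Drop K4: Z13 uncovered — not redundant.
None of the camera mounts in C is redundant.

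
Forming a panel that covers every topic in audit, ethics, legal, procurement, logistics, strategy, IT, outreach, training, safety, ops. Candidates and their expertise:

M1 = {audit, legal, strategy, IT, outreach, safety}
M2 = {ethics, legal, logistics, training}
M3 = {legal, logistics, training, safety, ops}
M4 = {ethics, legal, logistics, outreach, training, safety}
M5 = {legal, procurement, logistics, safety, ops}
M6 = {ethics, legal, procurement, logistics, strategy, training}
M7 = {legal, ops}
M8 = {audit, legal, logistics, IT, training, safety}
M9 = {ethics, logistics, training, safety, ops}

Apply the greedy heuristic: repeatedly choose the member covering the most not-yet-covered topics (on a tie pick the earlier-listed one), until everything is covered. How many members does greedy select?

Pick 1: M1 covers 6 new topics (audit, legal, strategy, IT, outreach, safety).
Pick 2: M6 covers 4 new topics (ethics, procurement, logistics, training).
Pick 3: M3 covers 1 new topics (ops).
Greedy uses 3 members.

3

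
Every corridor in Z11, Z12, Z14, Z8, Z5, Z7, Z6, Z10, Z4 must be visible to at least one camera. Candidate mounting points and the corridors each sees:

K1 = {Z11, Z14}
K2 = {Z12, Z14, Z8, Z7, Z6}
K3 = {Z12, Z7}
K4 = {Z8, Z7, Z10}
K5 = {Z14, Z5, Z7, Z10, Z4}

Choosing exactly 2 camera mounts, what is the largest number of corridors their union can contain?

Choosing K2, K5 covers {Z12, Z14, Z8, Z5, Z7, Z6, Z10, Z4} — 8 corridors.
No choice of 2 camera mounts does better; here Z11 is left uncovered.

8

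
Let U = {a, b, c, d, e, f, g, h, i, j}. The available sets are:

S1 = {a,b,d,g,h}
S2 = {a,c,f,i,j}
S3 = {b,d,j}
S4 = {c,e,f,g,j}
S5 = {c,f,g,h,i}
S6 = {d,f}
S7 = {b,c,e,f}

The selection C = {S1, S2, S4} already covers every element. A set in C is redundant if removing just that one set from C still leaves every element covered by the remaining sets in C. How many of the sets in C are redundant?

0

Drop S1: b, d, h uncovered — not redundant.
Drop S2: i uncovered — not redundant.
Drop S4: e uncovered — not redundant.
None of the sets in C is redundant.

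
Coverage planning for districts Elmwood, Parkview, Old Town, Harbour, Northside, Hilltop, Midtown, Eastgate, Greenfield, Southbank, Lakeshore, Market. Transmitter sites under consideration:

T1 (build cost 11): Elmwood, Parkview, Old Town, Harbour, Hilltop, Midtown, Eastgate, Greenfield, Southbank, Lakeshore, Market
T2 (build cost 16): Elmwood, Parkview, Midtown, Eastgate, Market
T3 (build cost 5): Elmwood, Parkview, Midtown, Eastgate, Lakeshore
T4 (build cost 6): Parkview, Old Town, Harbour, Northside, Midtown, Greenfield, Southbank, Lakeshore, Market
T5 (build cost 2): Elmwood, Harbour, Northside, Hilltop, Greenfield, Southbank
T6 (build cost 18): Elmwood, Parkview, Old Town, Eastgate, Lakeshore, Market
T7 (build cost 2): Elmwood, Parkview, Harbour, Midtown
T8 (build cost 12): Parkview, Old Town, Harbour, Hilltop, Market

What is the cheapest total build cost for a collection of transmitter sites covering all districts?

T1, T5 cover every district at build cost 11 + 2 = 13.
Any cover uses at least 2 transmitter sites; among all covering selections none totals below 13.

13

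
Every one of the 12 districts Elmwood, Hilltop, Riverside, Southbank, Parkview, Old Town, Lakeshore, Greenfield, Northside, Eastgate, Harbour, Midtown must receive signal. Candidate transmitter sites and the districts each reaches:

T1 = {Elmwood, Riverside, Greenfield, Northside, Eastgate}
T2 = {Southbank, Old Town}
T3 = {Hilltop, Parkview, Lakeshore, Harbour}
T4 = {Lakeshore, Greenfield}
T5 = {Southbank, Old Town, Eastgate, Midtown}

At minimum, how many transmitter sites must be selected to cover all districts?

3

T1, T3, T5 together cover {Elmwood, Hilltop, Riverside, Southbank, Parkview, Old Town, Lakeshore, Greenfield, Northside, Eastgate, Harbour, Midtown} — every district.
No 2 of the 5 transmitter sites cover everything (all 10 pairs fall short), so 3 is minimum.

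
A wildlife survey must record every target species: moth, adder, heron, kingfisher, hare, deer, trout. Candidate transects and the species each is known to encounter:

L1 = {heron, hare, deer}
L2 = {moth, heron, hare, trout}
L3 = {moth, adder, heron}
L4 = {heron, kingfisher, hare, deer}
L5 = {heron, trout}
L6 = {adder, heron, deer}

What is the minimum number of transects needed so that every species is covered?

L2, L3, L4 together cover {moth, adder, heron, kingfisher, hare, deer, trout} — every species.
No 2 of the 6 transects cover everything (all 15 pairs fall short), so 3 is minimum.

3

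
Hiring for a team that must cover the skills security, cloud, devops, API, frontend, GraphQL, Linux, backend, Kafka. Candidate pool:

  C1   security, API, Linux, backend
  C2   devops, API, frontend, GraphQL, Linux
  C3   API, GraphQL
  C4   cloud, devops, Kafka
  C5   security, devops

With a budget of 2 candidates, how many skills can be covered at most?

7

Choosing C1, C2 covers {security, devops, API, frontend, GraphQL, Linux, backend} — 7 skills.
No choice of 2 candidates does better; here cloud, Kafka are left uncovered.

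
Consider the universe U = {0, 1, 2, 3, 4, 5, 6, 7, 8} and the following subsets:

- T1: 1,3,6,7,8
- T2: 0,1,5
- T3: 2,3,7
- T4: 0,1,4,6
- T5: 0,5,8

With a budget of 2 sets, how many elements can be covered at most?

Choosing T1, T2 covers {0, 1, 3, 5, 6, 7, 8} — 7 elements.
No choice of 2 sets does better; here 2, 4 are left uncovered.

7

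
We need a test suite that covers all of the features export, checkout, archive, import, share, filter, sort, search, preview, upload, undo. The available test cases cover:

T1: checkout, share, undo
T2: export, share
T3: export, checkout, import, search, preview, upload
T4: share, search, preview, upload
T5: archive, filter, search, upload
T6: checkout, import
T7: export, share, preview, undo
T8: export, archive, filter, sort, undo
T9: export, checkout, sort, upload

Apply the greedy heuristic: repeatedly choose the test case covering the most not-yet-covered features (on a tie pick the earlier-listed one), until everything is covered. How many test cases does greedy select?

3

Pick 1: T3 covers 6 new features (export, checkout, import, search, preview, upload).
Pick 2: T8 covers 4 new features (archive, filter, sort, undo).
Pick 3: T1 covers 1 new features (share).
Greedy uses 3 test cases.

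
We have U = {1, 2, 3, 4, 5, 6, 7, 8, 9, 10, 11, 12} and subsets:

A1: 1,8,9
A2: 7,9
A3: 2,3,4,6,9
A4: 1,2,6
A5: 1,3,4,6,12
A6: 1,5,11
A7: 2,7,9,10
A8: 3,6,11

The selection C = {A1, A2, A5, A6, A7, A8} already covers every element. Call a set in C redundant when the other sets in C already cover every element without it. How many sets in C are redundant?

Drop A1: 8 uncovered — not redundant.
Drop A2: the rest still cover every element — redundant.
Drop A5: 4, 12 uncovered — not redundant.
Drop A6: 5 uncovered — not redundant.
Drop A7: 2, 10 uncovered — not redundant.
Drop A8: the rest still cover every element — redundant.
2 redundant: A2, A8.

2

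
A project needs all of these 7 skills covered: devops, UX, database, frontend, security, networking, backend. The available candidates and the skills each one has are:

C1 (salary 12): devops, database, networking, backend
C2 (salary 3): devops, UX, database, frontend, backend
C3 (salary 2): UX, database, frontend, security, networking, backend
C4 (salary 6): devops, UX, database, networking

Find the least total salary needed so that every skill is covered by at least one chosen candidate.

5

C2, C3 cover every skill at salary 3 + 2 = 5.
Any cover uses at least 2 candidates; among all covering selections none totals below 5.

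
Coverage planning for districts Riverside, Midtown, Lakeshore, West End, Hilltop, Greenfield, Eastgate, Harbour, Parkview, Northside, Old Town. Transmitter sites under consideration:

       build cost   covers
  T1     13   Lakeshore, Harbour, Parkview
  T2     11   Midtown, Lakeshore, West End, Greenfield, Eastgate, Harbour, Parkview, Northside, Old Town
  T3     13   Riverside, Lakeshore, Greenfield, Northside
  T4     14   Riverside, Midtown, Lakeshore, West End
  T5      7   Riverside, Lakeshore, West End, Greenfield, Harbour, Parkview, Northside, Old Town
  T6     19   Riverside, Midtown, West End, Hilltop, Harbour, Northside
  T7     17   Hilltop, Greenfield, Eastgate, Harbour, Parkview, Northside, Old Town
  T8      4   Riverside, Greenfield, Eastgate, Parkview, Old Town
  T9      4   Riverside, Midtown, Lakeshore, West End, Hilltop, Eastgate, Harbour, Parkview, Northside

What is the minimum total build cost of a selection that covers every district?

T8, T9 cover every district at build cost 4 + 4 = 8.
Any cover uses at least 2 transmitter sites; among all covering selections none totals below 8.

8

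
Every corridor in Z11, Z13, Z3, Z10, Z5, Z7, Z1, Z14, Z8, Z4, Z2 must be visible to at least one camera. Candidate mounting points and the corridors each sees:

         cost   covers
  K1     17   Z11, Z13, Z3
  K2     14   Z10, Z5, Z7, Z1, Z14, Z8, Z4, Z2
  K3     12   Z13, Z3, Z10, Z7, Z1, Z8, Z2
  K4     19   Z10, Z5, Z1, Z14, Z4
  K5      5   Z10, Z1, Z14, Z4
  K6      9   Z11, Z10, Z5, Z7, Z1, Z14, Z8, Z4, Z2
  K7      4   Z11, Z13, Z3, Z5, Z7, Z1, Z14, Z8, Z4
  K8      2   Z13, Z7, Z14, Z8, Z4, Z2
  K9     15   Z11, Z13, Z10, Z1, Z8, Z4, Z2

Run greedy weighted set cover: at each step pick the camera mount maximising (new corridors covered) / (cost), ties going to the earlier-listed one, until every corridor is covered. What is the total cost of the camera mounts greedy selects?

11

Pick 1: K8 adds 6 new (Z13, Z7, Z14, Z8, Z4, Z2) at cost 2 (ratio 6/2).
Pick 2: K7 adds 4 new (Z11, Z3, Z5, Z1) at cost 4 (ratio 4/4).
Pick 3: K5 adds 1 new (Z10) at cost 5 (ratio 1/5).
Greedy total cost: 2 + 4 + 5 = 11.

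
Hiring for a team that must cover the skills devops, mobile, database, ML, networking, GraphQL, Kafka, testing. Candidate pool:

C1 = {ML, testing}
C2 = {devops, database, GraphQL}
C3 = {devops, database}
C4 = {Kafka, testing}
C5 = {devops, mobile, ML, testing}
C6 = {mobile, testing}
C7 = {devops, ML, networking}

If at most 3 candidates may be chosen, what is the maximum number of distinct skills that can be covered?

Choosing C2, C4, C5 covers {devops, mobile, database, ML, GraphQL, Kafka, testing} — 7 skills.
No choice of 3 candidates does better; here networking is left uncovered.

7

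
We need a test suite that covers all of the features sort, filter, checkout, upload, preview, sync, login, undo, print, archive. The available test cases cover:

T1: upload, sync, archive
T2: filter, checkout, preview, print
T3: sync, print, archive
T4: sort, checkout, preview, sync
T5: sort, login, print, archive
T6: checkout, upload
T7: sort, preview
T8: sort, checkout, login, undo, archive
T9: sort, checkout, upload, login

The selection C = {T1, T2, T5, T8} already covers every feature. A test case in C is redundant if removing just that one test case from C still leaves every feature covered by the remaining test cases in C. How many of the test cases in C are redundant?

Drop T1: upload, sync uncovered — not redundant.
Drop T2: filter, preview uncovered — not redundant.
Drop T5: the rest still cover every feature — redundant.
Drop T8: undo uncovered — not redundant.
1 redundant: T5.

1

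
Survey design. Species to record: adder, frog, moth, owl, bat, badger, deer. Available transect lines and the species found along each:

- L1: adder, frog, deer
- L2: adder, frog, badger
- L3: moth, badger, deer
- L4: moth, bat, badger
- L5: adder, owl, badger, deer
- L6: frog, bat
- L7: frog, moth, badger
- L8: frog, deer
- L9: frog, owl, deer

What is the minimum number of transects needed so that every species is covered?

3

L1, L4, L5 together cover {adder, frog, moth, owl, bat, badger, deer} — every species.
No 2 of the 9 transects cover everything (all 36 pairs fall short), so 3 is minimum.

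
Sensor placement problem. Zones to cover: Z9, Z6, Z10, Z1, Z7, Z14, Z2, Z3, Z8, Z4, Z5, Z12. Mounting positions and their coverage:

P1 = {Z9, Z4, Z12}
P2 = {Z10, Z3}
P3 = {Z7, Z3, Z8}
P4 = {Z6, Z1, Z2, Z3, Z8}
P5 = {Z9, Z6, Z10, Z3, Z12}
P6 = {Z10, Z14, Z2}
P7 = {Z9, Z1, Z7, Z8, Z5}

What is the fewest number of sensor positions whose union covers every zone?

4

P1, P4, P6, P7 together cover {Z9, Z6, Z10, Z1, Z7, Z14, Z2, Z3, Z8, Z4, Z5, Z12} — every zone.
No 3 of the 7 sensor positions cover everything (all 35 triples fall short), so 4 is minimum.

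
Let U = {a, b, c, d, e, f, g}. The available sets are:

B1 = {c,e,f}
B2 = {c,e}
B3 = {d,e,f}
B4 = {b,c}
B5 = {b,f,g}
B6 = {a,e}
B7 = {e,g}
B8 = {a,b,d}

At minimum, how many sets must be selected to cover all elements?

3

B1, B5, B8 together cover {a, b, c, d, e, f, g} — every element.
No 2 of the 8 sets cover everything (all 28 pairs fall short), so 3 is minimum.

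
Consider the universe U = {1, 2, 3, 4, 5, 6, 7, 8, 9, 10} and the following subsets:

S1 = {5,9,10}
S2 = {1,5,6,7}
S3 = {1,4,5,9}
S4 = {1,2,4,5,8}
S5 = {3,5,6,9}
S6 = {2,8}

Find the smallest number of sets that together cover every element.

S1, S2, S4, S5 together cover {1, 2, 3, 4, 5, 6, 7, 8, 9, 10} — every element.
No 3 of the 6 sets cover everything (all 20 triples fall short), so 4 is minimum.

4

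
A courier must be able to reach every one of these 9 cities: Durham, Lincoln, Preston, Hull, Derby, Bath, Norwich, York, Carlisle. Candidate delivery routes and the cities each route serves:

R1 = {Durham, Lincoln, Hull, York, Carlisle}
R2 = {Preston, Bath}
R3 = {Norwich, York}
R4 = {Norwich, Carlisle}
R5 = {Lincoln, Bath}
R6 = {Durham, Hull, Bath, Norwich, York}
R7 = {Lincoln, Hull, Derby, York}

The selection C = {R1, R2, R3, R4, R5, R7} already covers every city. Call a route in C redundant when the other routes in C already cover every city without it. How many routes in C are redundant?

3

Drop R1: Durham uncovered — not redundant.
Drop R2: Preston uncovered — not redundant.
Drop R3: the rest still cover every city — redundant.
Drop R4: the rest still cover every city — redundant.
Drop R5: the rest still cover every city — redundant.
Drop R7: Derby uncovered — not redundant.
3 redundant: R3, R4, R5.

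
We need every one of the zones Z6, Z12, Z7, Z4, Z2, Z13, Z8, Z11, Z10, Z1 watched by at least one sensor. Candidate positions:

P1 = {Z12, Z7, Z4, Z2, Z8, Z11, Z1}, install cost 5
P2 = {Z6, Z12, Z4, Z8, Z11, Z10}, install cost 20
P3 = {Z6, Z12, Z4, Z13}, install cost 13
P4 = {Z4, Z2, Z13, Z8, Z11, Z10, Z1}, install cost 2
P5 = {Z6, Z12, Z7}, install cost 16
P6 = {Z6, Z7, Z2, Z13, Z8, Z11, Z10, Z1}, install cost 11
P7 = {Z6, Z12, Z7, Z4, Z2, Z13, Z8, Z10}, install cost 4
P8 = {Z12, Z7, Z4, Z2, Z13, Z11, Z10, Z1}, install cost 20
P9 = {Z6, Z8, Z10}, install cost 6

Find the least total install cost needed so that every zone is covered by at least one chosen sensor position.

6

P4, P7 cover every zone at install cost 2 + 4 = 6.
Any cover uses at least 2 sensor positions; among all covering selections none totals below 6.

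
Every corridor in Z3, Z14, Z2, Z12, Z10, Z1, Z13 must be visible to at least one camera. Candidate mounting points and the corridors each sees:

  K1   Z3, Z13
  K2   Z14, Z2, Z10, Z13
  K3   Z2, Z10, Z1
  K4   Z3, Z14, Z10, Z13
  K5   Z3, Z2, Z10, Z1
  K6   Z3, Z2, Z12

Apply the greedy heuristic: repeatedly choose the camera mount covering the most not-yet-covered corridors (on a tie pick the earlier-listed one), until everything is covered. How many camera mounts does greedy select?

Pick 1: K2 covers 4 new corridors (Z14, Z2, Z10, Z13).
Pick 2: K5 covers 2 new corridors (Z3, Z1).
Pick 3: K6 covers 1 new corridors (Z12).
Greedy uses 3 camera mounts.

3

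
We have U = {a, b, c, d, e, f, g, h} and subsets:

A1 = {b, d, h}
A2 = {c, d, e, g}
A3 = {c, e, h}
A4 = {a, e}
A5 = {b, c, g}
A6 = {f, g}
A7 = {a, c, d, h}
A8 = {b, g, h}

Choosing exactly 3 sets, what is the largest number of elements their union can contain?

7

Choosing A1, A2, A4 covers {a, b, c, d, e, g, h} — 7 elements.
No choice of 3 sets does better; here f is left uncovered.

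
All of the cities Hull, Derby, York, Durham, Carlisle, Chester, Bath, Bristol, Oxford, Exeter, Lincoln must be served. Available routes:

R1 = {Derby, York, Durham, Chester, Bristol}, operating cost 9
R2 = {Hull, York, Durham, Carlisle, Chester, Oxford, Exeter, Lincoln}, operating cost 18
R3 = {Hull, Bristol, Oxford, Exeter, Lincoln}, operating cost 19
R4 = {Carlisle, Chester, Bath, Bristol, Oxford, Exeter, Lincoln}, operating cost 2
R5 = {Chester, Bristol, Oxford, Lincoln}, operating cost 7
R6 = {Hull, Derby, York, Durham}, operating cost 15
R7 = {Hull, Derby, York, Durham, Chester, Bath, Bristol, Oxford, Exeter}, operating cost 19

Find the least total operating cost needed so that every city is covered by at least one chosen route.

17

R4, R6 cover every city at operating cost 2 + 15 = 17.
Any cover uses at least 2 routes; among all covering selections none totals below 17.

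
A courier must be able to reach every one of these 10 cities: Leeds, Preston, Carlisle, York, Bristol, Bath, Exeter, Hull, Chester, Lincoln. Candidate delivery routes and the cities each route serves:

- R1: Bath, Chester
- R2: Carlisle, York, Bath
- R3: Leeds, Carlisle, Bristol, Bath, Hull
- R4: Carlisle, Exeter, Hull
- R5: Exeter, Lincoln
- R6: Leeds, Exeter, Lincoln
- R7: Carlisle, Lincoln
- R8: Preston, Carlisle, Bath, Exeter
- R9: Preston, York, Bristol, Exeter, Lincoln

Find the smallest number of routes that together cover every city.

R1, R3, R9 together cover {Leeds, Preston, Carlisle, York, Bristol, Bath, Exeter, Hull, Chester, Lincoln} — every city.
No 2 of the 9 routes cover everything (all 36 pairs fall short), so 3 is minimum.

3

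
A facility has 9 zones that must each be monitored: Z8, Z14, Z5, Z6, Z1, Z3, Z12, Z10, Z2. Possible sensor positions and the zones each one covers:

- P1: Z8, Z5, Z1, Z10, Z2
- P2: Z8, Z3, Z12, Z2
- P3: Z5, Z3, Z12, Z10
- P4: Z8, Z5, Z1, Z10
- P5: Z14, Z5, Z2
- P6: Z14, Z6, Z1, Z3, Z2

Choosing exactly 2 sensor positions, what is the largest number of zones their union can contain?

8

Choosing P1, P6 covers {Z8, Z14, Z5, Z6, Z1, Z3, Z10, Z2} — 8 zones.
No choice of 2 sensor positions does better; here Z12 is left uncovered.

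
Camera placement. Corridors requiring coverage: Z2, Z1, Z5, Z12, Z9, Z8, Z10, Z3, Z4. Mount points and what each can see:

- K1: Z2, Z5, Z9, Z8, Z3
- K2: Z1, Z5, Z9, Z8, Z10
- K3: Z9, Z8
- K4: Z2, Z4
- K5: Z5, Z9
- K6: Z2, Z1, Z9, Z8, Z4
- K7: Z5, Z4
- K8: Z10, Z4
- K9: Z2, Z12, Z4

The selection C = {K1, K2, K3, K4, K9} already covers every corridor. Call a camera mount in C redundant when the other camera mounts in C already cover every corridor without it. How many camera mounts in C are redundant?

2

Drop K1: Z3 uncovered — not redundant.
Drop K2: Z1, Z10 uncovered — not redundant.
Drop K3: the rest still cover every corridor — redundant.
Drop K4: the rest still cover every corridor — redundant.
Drop K9: Z12 uncovered — not redundant.
2 redundant: K3, K4.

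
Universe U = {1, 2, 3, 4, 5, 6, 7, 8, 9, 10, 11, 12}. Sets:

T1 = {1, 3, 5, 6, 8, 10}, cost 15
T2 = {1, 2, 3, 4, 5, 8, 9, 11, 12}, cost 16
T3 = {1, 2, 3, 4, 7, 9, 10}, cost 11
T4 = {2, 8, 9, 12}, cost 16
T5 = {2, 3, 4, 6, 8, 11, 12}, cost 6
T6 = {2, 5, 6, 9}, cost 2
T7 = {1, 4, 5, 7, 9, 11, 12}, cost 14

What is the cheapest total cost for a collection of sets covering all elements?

19

T3, T5, T6 cover every element at cost 11 + 6 + 2 = 19.
Any cover uses at least 3 sets; among all covering selections none totals below 19.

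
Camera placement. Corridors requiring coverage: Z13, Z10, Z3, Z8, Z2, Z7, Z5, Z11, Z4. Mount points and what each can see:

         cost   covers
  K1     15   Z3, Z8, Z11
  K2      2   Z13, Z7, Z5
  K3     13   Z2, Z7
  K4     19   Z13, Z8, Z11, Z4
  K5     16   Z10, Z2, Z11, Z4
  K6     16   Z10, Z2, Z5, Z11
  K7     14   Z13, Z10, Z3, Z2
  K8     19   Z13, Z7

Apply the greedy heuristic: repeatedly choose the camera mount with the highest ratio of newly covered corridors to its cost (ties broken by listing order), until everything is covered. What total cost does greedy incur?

33

Pick 1: K2 adds 3 new (Z13, Z7, Z5) at cost 2 (ratio 3/2).
Pick 2: K5 adds 4 new (Z10, Z2, Z11, Z4) at cost 16 (ratio 4/16).
Pick 3: K1 adds 2 new (Z3, Z8) at cost 15 (ratio 2/15).
Greedy total cost: 2 + 16 + 15 = 33.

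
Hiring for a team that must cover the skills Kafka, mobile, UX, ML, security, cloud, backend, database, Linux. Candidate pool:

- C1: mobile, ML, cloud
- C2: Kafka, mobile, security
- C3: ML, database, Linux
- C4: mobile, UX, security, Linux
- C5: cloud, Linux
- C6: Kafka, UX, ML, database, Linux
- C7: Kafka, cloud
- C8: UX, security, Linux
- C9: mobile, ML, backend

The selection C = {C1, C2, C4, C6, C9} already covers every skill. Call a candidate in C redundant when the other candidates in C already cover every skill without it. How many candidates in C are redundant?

Drop C1: cloud uncovered — not redundant.
Drop C2: the rest still cover every skill — redundant.
Drop C4: the rest still cover every skill — redundant.
Drop C6: database uncovered — not redundant.
Drop C9: backend uncovered — not redundant.
2 redundant: C2, C4.

2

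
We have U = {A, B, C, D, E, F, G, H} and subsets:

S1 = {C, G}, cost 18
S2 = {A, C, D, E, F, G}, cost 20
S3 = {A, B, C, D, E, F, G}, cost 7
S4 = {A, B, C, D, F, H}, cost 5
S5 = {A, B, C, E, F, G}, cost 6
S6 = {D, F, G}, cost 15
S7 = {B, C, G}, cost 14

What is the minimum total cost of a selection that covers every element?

S4, S5 cover every element at cost 5 + 6 = 11.
Any cover uses at least 2 sets; among all covering selections none totals below 11.

11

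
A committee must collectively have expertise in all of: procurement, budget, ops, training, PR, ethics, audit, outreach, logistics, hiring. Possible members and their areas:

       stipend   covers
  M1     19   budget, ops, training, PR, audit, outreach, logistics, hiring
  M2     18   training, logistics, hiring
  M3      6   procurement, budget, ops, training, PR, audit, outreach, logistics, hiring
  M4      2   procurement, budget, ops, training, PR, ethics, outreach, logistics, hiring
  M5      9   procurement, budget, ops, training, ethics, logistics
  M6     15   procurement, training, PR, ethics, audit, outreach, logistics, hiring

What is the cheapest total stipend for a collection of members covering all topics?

M3, M4 cover every topic at stipend 6 + 2 = 8.
Any cover uses at least 2 members; among all covering selections none totals below 8.

8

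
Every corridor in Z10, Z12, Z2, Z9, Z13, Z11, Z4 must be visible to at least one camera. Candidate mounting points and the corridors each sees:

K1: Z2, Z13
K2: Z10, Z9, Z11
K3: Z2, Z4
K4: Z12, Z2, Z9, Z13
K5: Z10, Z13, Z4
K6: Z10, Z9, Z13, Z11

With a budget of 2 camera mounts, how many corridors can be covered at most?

6

Choosing K2, K4 covers {Z10, Z12, Z2, Z9, Z13, Z11} — 6 corridors.
No choice of 2 camera mounts does better; here Z4 is left uncovered.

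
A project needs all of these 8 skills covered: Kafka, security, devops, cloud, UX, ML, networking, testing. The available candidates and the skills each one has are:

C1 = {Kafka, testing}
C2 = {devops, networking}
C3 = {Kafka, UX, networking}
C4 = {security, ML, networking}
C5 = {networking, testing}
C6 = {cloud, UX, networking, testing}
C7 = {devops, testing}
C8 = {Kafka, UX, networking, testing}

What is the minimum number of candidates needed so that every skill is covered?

4

C1, C2, C4, C6 together cover {Kafka, security, devops, cloud, UX, ML, networking, testing} — every skill.
No 3 of the 8 candidates cover everything (all 56 triples fall short), so 4 is minimum.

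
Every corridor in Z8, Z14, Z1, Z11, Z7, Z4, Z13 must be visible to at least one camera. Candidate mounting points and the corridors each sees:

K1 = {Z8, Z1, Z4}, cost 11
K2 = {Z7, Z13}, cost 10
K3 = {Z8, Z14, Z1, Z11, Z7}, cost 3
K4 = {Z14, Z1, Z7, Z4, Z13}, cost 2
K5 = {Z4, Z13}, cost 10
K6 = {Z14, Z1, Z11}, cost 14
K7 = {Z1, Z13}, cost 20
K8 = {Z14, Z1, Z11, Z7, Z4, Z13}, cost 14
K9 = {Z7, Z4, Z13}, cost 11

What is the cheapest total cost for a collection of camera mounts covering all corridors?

K3, K4 cover every corridor at cost 3 + 2 = 5.
Any cover uses at least 2 camera mounts; among all covering selections none totals below 5.

5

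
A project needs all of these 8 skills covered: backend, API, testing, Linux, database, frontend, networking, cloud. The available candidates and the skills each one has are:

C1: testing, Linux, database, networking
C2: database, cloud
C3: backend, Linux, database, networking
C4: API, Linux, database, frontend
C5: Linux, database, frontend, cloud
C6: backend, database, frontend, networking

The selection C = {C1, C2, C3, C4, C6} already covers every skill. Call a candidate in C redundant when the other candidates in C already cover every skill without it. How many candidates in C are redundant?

2

Drop C1: testing uncovered — not redundant.
Drop C2: cloud uncovered — not redundant.
Drop C3: the rest still cover every skill — redundant.
Drop C4: API uncovered — not redundant.
Drop C6: the rest still cover every skill — redundant.
2 redundant: C3, C6.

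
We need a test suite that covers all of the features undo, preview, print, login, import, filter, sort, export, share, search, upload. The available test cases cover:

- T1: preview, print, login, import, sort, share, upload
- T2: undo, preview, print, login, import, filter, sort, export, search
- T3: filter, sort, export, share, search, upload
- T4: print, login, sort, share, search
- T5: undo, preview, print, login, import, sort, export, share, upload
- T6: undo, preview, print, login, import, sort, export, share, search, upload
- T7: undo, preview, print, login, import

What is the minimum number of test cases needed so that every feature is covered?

T1, T2 together cover {undo, preview, print, login, import, filter, sort, export, share, search, upload} — every feature.
No single test case contains all 11 features, so 2 is optimal.

2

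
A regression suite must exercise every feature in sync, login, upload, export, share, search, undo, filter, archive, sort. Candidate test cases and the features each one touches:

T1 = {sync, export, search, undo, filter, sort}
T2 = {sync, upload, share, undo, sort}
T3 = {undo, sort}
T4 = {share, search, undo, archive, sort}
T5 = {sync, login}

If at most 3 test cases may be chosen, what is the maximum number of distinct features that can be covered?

9

Choosing T1, T2, T4 covers {sync, upload, export, share, search, undo, filter, archive, sort} — 9 features.
No choice of 3 test cases does better; here login is left uncovered.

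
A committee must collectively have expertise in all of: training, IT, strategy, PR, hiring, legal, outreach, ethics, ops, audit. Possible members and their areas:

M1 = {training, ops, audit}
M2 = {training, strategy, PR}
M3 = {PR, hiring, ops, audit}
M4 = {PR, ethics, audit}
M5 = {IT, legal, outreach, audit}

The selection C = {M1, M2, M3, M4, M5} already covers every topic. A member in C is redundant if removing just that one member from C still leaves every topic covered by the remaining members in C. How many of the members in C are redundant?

1

Drop M1: the rest still cover every topic — redundant.
Drop M2: strategy uncovered — not redundant.
Drop M3: hiring uncovered — not redundant.
Drop M4: ethics uncovered — not redundant.
Drop M5: IT, legal, outreach uncovered — not redundant.
1 redundant: M1.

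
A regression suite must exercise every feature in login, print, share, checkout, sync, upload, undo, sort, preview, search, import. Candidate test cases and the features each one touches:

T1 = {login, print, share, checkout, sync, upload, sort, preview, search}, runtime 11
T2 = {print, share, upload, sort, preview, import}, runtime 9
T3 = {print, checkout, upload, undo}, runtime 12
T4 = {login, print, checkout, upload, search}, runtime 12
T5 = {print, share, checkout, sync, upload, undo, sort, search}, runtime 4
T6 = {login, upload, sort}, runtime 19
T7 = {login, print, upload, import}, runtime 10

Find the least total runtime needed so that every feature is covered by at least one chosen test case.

23

T2, T5, T7 cover every feature at runtime 9 + 4 + 10 = 23.
Any cover uses at least 3 test cases; among all covering selections none totals below 23.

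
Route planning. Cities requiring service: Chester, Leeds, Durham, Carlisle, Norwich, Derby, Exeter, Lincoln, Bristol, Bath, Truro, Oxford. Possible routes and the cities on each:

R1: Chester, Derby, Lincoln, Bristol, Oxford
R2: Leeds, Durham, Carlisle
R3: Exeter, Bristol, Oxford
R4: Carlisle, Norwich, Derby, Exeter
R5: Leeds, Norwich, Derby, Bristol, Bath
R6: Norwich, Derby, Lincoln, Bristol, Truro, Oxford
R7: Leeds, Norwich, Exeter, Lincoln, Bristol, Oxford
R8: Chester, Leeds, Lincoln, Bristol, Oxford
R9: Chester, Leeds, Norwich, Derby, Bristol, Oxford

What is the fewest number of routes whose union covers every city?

R1, R2, R3, R5, R6 together cover {Chester, Leeds, Durham, Carlisle, Norwich, Derby, Exeter, Lincoln, Bristol, Bath, Truro, Oxford} — every city.
No 4 of the 9 routes cover everything (all 126 size-4 selections fall short), so 5 is minimum.

5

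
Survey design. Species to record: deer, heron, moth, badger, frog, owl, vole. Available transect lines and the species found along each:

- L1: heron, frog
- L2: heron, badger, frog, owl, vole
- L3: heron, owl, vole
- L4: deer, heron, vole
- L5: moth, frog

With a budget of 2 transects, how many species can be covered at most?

6

Choosing L2, L4 covers {deer, heron, badger, frog, owl, vole} — 6 species.
No choice of 2 transects does better; here moth is left uncovered.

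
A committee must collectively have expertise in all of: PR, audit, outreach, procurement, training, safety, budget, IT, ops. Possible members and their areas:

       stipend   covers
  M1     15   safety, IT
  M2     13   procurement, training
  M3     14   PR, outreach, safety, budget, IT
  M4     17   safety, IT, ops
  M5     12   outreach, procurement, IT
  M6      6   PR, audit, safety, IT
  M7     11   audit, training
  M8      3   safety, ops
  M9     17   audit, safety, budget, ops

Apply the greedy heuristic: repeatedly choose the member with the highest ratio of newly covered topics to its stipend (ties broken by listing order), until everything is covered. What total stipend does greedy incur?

Pick 1: M6 adds 4 new (PR, audit, safety, IT) at stipend 6 (ratio 4/6).
Pick 2: M8 adds 1 new (ops) at stipend 3 (ratio 1/3).
Pick 3: M5 adds 2 new (outreach, procurement) at stipend 12 (ratio 2/12).
Pick 4: M7 adds 1 new (training) at stipend 11 (ratio 1/11).
Pick 5: M3 adds 1 new (budget) at stipend 14 (ratio 1/14).
Greedy total stipend: 6 + 3 + 12 + 11 + 14 = 46. (The true optimum is 36, so greedy overshoots here.)

46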